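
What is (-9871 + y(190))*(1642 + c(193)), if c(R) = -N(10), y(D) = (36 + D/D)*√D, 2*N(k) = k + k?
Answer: -16109472 + 60384*√190 ≈ -1.5277e+7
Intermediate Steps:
N(k) = k (N(k) = (k + k)/2 = (2*k)/2 = k)
y(D) = 37*√D (y(D) = (36 + 1)*√D = 37*√D)
c(R) = -10 (c(R) = -1*10 = -10)
(-9871 + y(190))*(1642 + c(193)) = (-9871 + 37*√190)*(1642 - 10) = (-9871 + 37*√190)*1632 = -16109472 + 60384*√190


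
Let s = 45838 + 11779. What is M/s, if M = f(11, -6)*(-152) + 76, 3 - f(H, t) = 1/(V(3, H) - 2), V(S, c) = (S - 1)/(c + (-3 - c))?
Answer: -437/57617 ≈ -0.0075846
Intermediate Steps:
s = 57617
V(S, c) = 1/3 - S/3 (V(S, c) = (-1 + S)/(-3) = (-1 + S)*(-1/3) = 1/3 - S/3)
f(H, t) = 27/8 (f(H, t) = 3 - 1/((1/3 - 1/3*3) - 2) = 3 - 1/((1/3 - 1) - 2) = 3 - 1/(-2/3 - 2) = 3 - 1/(-8/3) = 3 - 1*(-3/8) = 3 + 3/8 = 27/8)
M = -437 (M = (27/8)*(-152) + 76 = -513 + 76 = -437)
M/s = -437/57617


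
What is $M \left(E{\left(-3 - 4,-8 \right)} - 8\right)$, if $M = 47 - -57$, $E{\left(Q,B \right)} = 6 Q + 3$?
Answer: $-4888$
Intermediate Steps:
$E{\left(Q,B \right)} = 3 + 6 Q$
$M = 104$ ($M = 47 + 57 = 104$)
$M \left(E{\left(-3 - 4,-8 \right)} - 8\right) = 104 \left(\left(3 + 6 \left(-3 - 4\right)\right) - 8\right) = 104 \left(\left(3 + 6 \left(-7\right)\right) - 8\right) = 104 \left(\left(3 - 42\right) - 8\right) = 104 \left(-39 - 8\right) = 104 \left(-47\right) = -4888$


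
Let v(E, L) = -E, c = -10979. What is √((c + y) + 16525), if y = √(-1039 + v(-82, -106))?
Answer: √(5546 + I*√957) ≈ 74.472 + 0.2077*I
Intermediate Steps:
y = I*√957 (y = √(-1039 - 1*(-82)) = √(-1039 + 82) = √(-957) = I*√957 ≈ 30.935*I)
√((c + y) + 16525) = √((-10979 + I*√957) + 16525) = √(5546 + I*√957)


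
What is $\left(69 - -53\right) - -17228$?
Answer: $17350$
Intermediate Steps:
$\left(69 - -53\right) - -17228 = \left(69 + 53\right) + 17228 = 122 + 17228 = 17350$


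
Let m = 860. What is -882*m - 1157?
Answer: -759677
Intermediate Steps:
-882*m - 1157 = -882*860 - 1157 = -758520 - 1157 = -759677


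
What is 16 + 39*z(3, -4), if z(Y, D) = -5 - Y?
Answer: -296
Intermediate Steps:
16 + 39*z(3, -4) = 16 + 39*(-5 - 1*3) = 16 + 39*(-5 - 3) = 16 + 39*(-8) = 16 - 312 = -296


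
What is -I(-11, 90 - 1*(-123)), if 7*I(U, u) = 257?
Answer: -257/7 ≈ -36.714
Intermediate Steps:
I(U, u) = 257/7 (I(U, u) = (1/7)*257 = 257/7)
-I(-11, 90 - 1*(-123)) = -1*257/7 = -257/7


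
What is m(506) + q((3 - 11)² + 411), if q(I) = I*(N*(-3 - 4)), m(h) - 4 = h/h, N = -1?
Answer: 3330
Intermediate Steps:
m(h) = 5 (m(h) = 4 + h/h = 4 + 1 = 5)
q(I) = 7*I (q(I) = I*(-(-3 - 4)) = I*(-1*(-7)) = I*7 = 7*I)
m(506) + q((3 - 11)² + 411) = 5 + 7*((3 - 11)² + 411) = 5 + 7*((-8)² + 411) = 5 + 7*(64 + 411) = 5 + 7*475 = 5 + 3325 = 3330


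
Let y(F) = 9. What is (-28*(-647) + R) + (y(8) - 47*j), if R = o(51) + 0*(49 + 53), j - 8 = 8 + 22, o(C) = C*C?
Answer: 18940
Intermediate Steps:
o(C) = C²
j = 38 (j = 8 + (8 + 22) = 8 + 30 = 38)
R = 2601 (R = 51² + 0*(49 + 53) = 2601 + 0*102 = 2601 + 0 = 2601)
(-28*(-647) + R) + (y(8) - 47*j) = (-28*(-647) + 2601) + (9 - 47*38) = (18116 + 2601) + (9 - 1786) = 20717 - 1777 = 18940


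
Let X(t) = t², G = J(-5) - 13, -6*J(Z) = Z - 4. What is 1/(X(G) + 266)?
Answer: 4/1593 ≈ 0.0025110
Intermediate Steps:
J(Z) = ⅔ - Z/6 (J(Z) = -(Z - 4)/6 = -(-4 + Z)/6 = ⅔ - Z/6)
G = -23/2 (G = (⅔ - ⅙*(-5)) - 13 = (⅔ + ⅚) - 13 = 3/2 - 13 = -23/2 ≈ -11.500)
1/(X(G) + 266) = 1/((-23/2)² + 266) = 1/(529/4 + 266) = 1/(1593/4) = 4/1593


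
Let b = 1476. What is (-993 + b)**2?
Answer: 233289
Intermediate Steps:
(-993 + b)**2 = (-993 + 1476)**2 = 483**2 = 233289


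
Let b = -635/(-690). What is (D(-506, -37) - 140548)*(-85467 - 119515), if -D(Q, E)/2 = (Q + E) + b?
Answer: 1972542810910/69 ≈ 2.8588e+10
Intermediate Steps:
b = 127/138 (b = -635*(-1/690) = 127/138 ≈ 0.92029)
D(Q, E) = -127/69 - 2*E - 2*Q (D(Q, E) = -2*((Q + E) + 127/138) = -2*((E + Q) + 127/138) = -2*(127/138 + E + Q) = -127/69 - 2*E - 2*Q)
(D(-506, -37) - 140548)*(-85467 - 119515) = ((-127/69 - 2*(-37) - 2*(-506)) - 140548)*(-85467 - 119515) = ((-127/69 + 74 + 1012) - 140548)*(-204982) = (74807/69 - 140548)*(-204982) = -9623005/69*(-204982) = 1972542810910/69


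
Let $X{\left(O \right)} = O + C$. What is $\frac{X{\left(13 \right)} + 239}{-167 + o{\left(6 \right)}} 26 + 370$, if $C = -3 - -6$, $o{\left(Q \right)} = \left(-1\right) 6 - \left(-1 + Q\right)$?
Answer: $\frac{29615}{89} \approx 332.75$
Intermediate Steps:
$o{\left(Q \right)} = -5 - Q$ ($o{\left(Q \right)} = -6 - \left(-1 + Q\right) = -5 - Q$)
$C = 3$ ($C = -3 + 6 = 3$)
$X{\left(O \right)} = 3 + O$ ($X{\left(O \right)} = O + 3 = 3 + O$)
$\frac{X{\left(13 \right)} + 239}{-167 + o{\left(6 \right)}} 26 + 370 = \frac{\left(3 + 13\right) + 239}{-167 - 11} \cdot 26 + 370 = \frac{16 + 239}{-167 - 11} \cdot 26 + 370 = \frac{255}{-167 - 11} \cdot 26 + 370 = \frac{255}{-178} \cdot 26 + 370 = 255 \left(- \frac{1}{178}\right) 26 + 370 = \left(- \frac{255}{178}\right) 26 + 370 = - \frac{3315}{89} + 370 = \frac{29615}{89}$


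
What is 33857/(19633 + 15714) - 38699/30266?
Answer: -343177591/1069812302 ≈ -0.32078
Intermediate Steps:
33857/(19633 + 15714) - 38699/30266 = 33857/35347 - 38699*1/30266 = 33857*(1/35347) - 38699/30266 = 33857/35347 - 38699/30266 = -343177591/1069812302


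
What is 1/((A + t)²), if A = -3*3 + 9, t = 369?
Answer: 1/136161 ≈ 7.3442e-6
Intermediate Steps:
A = 0 (A = -9 + 9 = 0)
1/((A + t)²) = 1/((0 + 369)²) = 1/(369²) = 1/136161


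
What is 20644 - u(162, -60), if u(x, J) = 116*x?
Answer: 1852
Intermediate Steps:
20644 - u(162, -60) = 20644 - 116*162 = 20644 - 1*18792 = 20644 - 18792 = 1852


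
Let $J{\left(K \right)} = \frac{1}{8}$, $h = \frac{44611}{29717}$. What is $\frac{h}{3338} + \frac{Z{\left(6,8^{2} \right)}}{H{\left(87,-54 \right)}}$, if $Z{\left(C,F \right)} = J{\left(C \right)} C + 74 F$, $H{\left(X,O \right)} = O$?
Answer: $- \frac{939722292343}{10713097368} \approx -87.717$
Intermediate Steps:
$h = \frac{44611}{29717}$ ($h = 44611 \cdot \frac{1}{29717} = \frac{44611}{29717} \approx 1.5012$)
$J{\left(K \right)} = \frac{1}{8}$
$Z{\left(C,F \right)} = 74 F + \frac{C}{8}$ ($Z{\left(C,F \right)} = \frac{C}{8} + 74 F = 74 F + \frac{C}{8}$)
$\frac{h}{3338} + \frac{Z{\left(6,8^{2} \right)}}{H{\left(87,-54 \right)}} = \frac{44611}{29717 \cdot 3338} + \frac{74 \cdot 8^{2} + \frac{1}{8} \cdot 6}{-54} = \frac{44611}{29717} \cdot \frac{1}{3338} + \left(74 \cdot 64 + \frac{3}{4}\right) \left(- \frac{1}{54}\right) = \frac{44611}{99195346} + \left(4736 + \frac{3}{4}\right) \left(- \frac{1}{54}\right) = \frac{44611}{99195346} + \frac{18947}{4} \left(- \frac{1}{54}\right) = \frac{44611}{99195346} - \frac{18947}{216} = - \frac{939722292343}{10713097368}$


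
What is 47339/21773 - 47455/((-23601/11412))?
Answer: 3930808683773/171288191 ≈ 22949.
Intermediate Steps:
47339/21773 - 47455/((-23601/11412)) = 47339*(1/21773) - 47455/((-23601*1/11412)) = 47339/21773 - 47455/(-7867/3804) = 47339/21773 - 47455*(-3804/7867) = 47339/21773 + 180518820/7867 = 3930808683773/171288191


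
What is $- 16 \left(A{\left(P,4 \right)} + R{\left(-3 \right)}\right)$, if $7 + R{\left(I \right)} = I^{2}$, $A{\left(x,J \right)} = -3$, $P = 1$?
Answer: $16$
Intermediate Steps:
$R{\left(I \right)} = -7 + I^{2}$
$- 16 \left(A{\left(P,4 \right)} + R{\left(-3 \right)}\right) = - 16 \left(-3 - \left(7 - \left(-3\right)^{2}\right)\right) = - 16 \left(-3 + \left(-7 + 9\right)\right) = - 16 \left(-3 + 2\right) = \left(-16\right) \left(-1\right) = 16$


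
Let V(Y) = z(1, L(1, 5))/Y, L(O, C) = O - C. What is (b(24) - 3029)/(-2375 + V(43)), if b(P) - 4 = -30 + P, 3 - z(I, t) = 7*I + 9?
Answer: 130333/102138 ≈ 1.2760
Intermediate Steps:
z(I, t) = -6 - 7*I (z(I, t) = 3 - (7*I + 9) = 3 - (9 + 7*I) = 3 + (-9 - 7*I) = -6 - 7*I)
b(P) = -26 + P (b(P) = 4 + (-30 + P) = -26 + P)
V(Y) = -13/Y (V(Y) = (-6 - 7*1)/Y = (-6 - 7)/Y = -13/Y)
(b(24) - 3029)/(-2375 + V(43)) = ((-26 + 24) - 3029)/(-2375 - 13/43) = (-2 - 3029)/(-2375 - 13*1/43) = -3031/(-2375 - 13/43) = -3031/(-102138/43) = -3031*(-43/102138) = 130333/102138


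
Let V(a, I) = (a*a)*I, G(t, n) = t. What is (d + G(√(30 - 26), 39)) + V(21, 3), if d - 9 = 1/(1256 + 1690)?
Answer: 3929965/2946 ≈ 1334.0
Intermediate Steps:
d = 26515/2946 (d = 9 + 1/(1256 + 1690) = 9 + 1/2946 = 26515/2946 ≈ 9.0003)
V(a, I) = I*a² (V(a, I) = a²*I = I*a²)
(d + G(√(30 - 26), 39)) + V(21, 3) = (26515/2946 + √(30 - 26)) + 3*21² = (26515/2946 + √4) + 3*441 = (26515/2946 + 2) + 1323 = 32407/2946 + 1323 = 3929965/2946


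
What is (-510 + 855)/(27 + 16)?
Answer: 345/43 ≈ 8.0233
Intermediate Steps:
(-510 + 855)/(27 + 16) = 345/43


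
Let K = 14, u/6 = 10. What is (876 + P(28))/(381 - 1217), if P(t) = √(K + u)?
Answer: -219/209 - √74/836 ≈ -1.0581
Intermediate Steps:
u = 60 (u = 6*10 = 60)
P(t) = √74 (P(t) = √(14 + 60) = √74)
(876 + P(28))/(381 - 1217) = (876 + √74)/(381 - 1217) = (876 + √74)/(-836) = (876 + √74)*(-1/836) = -219/209 - √74/836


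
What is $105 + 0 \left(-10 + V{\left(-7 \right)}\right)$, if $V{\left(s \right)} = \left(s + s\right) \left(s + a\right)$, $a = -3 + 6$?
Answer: $105$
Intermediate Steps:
$a = 3$
$V{\left(s \right)} = 2 s \left(3 + s\right)$ ($V{\left(s \right)} = \left(s + s\right) \left(s + 3\right) = 2 s \left(3 + s\right)$)
$105 + 0 \left(-10 + V{\left(-7 \right)}\right) = 105 + 0 \left(-10 + 2 \left(-7\right) \left(3 - 7\right)\right) = 105 + 0 \left(-10 + 2 \left(-7\right) \left(-4\right)\right) = 105 + 0 \left(-10 + 56\right) = 105 + 0 \cdot 46 = 105 + 0 = 105$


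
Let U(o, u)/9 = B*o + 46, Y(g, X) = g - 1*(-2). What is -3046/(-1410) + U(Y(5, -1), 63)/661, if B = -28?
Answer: 54953/466005 ≈ 0.11792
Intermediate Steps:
Y(g, X) = 2 + g (Y(g, X) = g + 2 = 2 + g)
U(o, u) = 414 - 252*o (U(o, u) = 9*(-28*o + 46) = 9*(46 - 28*o) = 414 - 252*o)
-3046/(-1410) + U(Y(5, -1), 63)/661 = -3046/(-1410) + (414 - 252*(2 + 5))/661 = -3046*(-1/1410) + (414 - 252*7)*(1/661) = 1523/705 + (414 - 1764)*(1/661) = 1523/705 - 1350*1/661 = 1523/705 - 1350/661 = 54953/466005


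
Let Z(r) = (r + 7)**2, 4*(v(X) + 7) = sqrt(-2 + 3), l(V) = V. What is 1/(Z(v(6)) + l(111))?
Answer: 16/1777 ≈ 0.0090039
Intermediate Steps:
v(X) = -27/4 (v(X) = -7 + sqrt(-2 + 3)/4 = -7 + sqrt(1)/4 = -7 + (1/4)*1 = -7 + 1/4 = -27/4)
Z(r) = (7 + r)**2
1/(Z(v(6)) + l(111)) = 1/((7 - 27/4)**2 + 111) = 1/((1/4)**2 + 111) = 1/(1/16 + 111) = 1/(1777/16) = 16/1777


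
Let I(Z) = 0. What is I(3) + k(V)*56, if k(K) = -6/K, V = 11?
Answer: -336/11 ≈ -30.545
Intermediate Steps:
I(3) + k(V)*56 = 0 - 6/11*56 = 0 - 336/11 = -336/11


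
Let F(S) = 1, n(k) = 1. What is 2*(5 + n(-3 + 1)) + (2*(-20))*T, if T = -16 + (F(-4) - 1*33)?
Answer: 1932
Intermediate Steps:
T = -48 (T = -16 + (1 - 1*33) = -16 + (1 - 33) = -16 - 32 = -48)
2*(5 + n(-3 + 1)) + (2*(-20))*T = 2*(5 + 1) + (2*(-20))*(-48) = 2*6 - 40*(-48) = 12 + 1920 = 1932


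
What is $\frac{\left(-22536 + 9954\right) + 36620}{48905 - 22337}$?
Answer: $\frac{12019}{13284} \approx 0.90477$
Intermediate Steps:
$\frac{\left(-22536 + 9954\right) + 36620}{48905 - 22337} = \frac{-12582 + 36620}{26568} = 24038 \cdot \frac{1}{26568} = \frac{12019}{13284}$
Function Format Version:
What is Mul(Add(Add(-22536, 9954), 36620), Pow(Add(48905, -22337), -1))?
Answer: Rational(12019, 13284) ≈ 0.90477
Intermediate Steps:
Mul(Add(Add(-22536, 9954), 36620), Pow(Add(48905, -22337), -1)) = Mul(Add(-12582, 36620), Pow(26568, -1)) = Mul(24038, Rational(1, 26568)) = Rational(12019, 13284)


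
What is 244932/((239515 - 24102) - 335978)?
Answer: -244932/120565 ≈ -2.0315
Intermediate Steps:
244932/((239515 - 24102) - 335978) = 244932/(215413 - 335978) = 244932/(-120565) = 244932*(-1/120565) = -244932/120565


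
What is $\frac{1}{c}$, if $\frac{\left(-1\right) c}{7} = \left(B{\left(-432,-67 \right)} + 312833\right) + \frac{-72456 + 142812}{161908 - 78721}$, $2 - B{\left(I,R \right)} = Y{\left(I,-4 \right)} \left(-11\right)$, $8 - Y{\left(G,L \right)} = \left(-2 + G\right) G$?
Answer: $\frac{2133}{26120950667} \approx 8.1659 \cdot 10^{-8}$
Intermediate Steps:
$Y{\left(G,L \right)} = 8 - G \left(-2 + G\right)$ ($Y{\left(G,L \right)} = 8 - \left(-2 + G\right) G = 8 - G \left(-2 + G\right)$)
$B{\left(I,R \right)} = 90 - 11 I^{2} + 22 I$ ($B{\left(I,R \right)} = 2 - \left(8 - I^{2} + 2 I\right) \left(-11\right) = 2 - \left(-88 - 22 I + 11 I^{2}\right) = 2 + \left(88 - 11 I^{2} + 22 I\right) = 90 - 11 I^{2} + 22 I$)
$c = \frac{26120950667}{2133}$ ($c = - 7 \left(\left(\left(90 - 11 \left(-432\right)^{2} + 22 \left(-432\right)\right) + 312833\right) + \frac{-72456 + 142812}{161908 - 78721}\right) = - 7 \left(\left(\left(90 - 2052864 - 9504\right) + 312833\right) + \frac{70356}{83187}\right) = - 7 \left(\left(\left(90 - 2052864 - 9504\right) + 312833\right) + 70356 \cdot \frac{1}{83187}\right) = - 7 \left(\left(-2062278 + 312833\right) + \frac{1804}{2133}\right) = - 7 \left(-1749445 + \frac{1804}{2133}\right) = \left(-7\right) \left(- \frac{3731564381}{2133}\right) = \frac{26120950667}{2133} \approx 1.2246 \cdot 10^{7}$)
$\frac{1}{c} = \frac{1}{\frac{26120950667}{2133}} = \frac{2133}{26120950667}$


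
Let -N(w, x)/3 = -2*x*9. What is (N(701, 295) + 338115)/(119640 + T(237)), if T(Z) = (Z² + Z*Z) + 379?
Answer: 354045/232357 ≈ 1.5237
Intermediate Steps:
N(w, x) = 54*x (N(w, x) = -3*(-2*x)*9 = -(-54)*x = 54*x)
T(Z) = 379 + 2*Z² (T(Z) = (Z² + Z²) + 379 = 2*Z² + 379 = 379 + 2*Z²)
(N(701, 295) + 338115)/(119640 + T(237)) = (54*295 + 338115)/(119640 + (379 + 2*237²)) = (15930 + 338115)/(119640 + (379 + 2*56169)) = 354045/(119640 + (379 + 112338)) = 354045/(119640 + 112717) = 354045/232357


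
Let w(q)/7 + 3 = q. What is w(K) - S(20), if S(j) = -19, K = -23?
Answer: -163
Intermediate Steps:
w(q) = -21 + 7*q
w(K) - S(20) = (-21 + 7*(-23)) - 1*(-19) = (-21 - 161) + 19 = -182 + 19 = -163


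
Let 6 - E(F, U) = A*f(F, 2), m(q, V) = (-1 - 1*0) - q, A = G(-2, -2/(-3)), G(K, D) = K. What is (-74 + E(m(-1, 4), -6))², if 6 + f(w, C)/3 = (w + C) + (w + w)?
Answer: 8464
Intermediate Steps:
f(w, C) = -18 + 3*C + 9*w (f(w, C) = -18 + 3*((w + C) + (w + w)) = -18 + 3*((C + w) + 2*w) = -18 + 3*(C + 3*w) = -18 + (3*C + 9*w) = -18 + 3*C + 9*w)
A = -2
m(q, V) = -1 - q (m(q, V) = (-1 + 0) - q = -1 - q)
E(F, U) = -18 + 18*F (E(F, U) = 6 - (-2)*(-18 + 3*2 + 9*F) = 6 - (-2)*(-18 + 6 + 9*F) = 6 - (-2)*(-12 + 9*F) = 6 - (24 - 18*F) = 6 + (-24 + 18*F) = -18 + 18*F)
(-74 + E(m(-1, 4), -6))² = (-74 + (-18 + 18*(-1 - 1*(-1))))² = (-74 + (-18 + 18*(-1 + 1)))² = (-74 + (-18 + 18*0))² = (-74 + (-18 + 0))² = (-74 - 18)² = (-92)² = 8464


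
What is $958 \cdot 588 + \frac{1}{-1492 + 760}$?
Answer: $\frac{412338527}{732} \approx 5.633 \cdot 10^{5}$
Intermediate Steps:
$958 \cdot 588 + \frac{1}{-1492 + 760} = 563304 + \frac{1}{-732} = 563304 - \frac{1}{732} = \frac{412338527}{732}$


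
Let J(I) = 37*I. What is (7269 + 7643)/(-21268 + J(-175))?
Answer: -14912/27743 ≈ -0.53751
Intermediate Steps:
(7269 + 7643)/(-21268 + J(-175)) = (7269 + 7643)/(-21268 + 37*(-175)) = 14912/(-21268 - 6475) = 14912/(-27743) = 14912*(-1/27743) = -14912/27743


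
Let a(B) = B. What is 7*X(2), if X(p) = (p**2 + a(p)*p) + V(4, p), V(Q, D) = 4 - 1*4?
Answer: 56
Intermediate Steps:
V(Q, D) = 0 (V(Q, D) = 4 - 4 = 0)
X(p) = 2*p**2 (X(p) = (p**2 + p*p) + 0 = (p**2 + p**2) + 0 = 2*p**2 + 0 = 2*p**2)
7*X(2) = 7*(2*2**2) = 7*(2*4) = 7*8 = 56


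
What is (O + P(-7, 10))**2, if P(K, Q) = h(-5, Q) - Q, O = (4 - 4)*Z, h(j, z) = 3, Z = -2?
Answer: 49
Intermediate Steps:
O = 0 (O = (4 - 4)*(-2) = 0*(-2) = 0)
P(K, Q) = 3 - Q
(O + P(-7, 10))**2 = (0 + (3 - 1*10))**2 = (0 + (3 - 10))**2 = (0 - 7)**2 = (-7)**2 = 49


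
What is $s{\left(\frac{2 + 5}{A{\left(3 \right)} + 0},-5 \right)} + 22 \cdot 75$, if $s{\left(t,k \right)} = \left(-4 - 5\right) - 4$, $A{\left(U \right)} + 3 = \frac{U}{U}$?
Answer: $1637$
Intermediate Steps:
$A{\left(U \right)} = -2$ ($A{\left(U \right)} = -3 + \frac{U}{U} = -3 + 1 = -2$)
$s{\left(t,k \right)} = -13$ ($s{\left(t,k \right)} = -9 - 4 = -13$)
$s{\left(\frac{2 + 5}{A{\left(3 \right)} + 0},-5 \right)} + 22 \cdot 75 = -13 + 22 \cdot 75 = -13 + 1650 = 1637$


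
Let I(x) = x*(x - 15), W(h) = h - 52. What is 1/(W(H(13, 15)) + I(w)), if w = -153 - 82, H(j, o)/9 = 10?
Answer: 1/58788 ≈ 1.7010e-5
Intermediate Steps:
H(j, o) = 90 (H(j, o) = 9*10 = 90)
W(h) = -52 + h
w = -235
I(x) = x*(-15 + x)
1/(W(H(13, 15)) + I(w)) = 1/((-52 + 90) - 235*(-15 - 235)) = 1/(38 - 235*(-250)) = 1/(38 + 58750) = 1/58788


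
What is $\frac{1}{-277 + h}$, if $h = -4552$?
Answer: $- \frac{1}{4829} \approx -0.00020708$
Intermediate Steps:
$\frac{1}{-277 + h} = \frac{1}{-277 - 4552} = \frac{1}{-4829} = - \frac{1}{4829}$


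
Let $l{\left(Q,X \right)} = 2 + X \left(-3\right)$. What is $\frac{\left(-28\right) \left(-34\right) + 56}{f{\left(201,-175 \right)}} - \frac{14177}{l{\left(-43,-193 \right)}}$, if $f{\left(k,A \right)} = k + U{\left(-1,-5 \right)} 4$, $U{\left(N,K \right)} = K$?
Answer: $- \frac{1980389}{105161} \approx -18.832$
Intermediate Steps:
$l{\left(Q,X \right)} = 2 - 3 X$
$f{\left(k,A \right)} = -20 + k$ ($f{\left(k,A \right)} = k - 20 = -20 + k$)
$\frac{\left(-28\right) \left(-34\right) + 56}{f{\left(201,-175 \right)}} - \frac{14177}{l{\left(-43,-193 \right)}} = \frac{\left(-28\right) \left(-34\right) + 56}{-20 + 201} - \frac{14177}{2 - -579} = \frac{952 + 56}{181} - \frac{14177}{2 + 579} = 1008 \cdot \frac{1}{181} - \frac{14177}{581} = \frac{1008}{181} - \frac{14177}{581} = - \frac{1980389}{105161}$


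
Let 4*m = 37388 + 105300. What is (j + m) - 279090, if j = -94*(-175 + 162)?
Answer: -242196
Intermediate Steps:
m = 35672 (m = (37388 + 105300)/4 = (¼)*142688 = 35672)
j = 1222 (j = -94*(-13) = 1222)
(j + m) - 279090 = (1222 + 35672) - 279090 = 36894 - 279090 = -242196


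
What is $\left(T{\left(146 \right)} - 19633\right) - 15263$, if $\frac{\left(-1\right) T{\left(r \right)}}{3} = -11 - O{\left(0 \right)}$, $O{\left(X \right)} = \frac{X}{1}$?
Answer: $-34863$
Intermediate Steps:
$O{\left(X \right)} = X$ ($O{\left(X \right)} = X 1 = X$)
$T{\left(r \right)} = 33$ ($T{\left(r \right)} = - 3 \left(-11 - 0\right) = - 3 \left(-11 + 0\right) = \left(-3\right) \left(-11\right) = 33$)
$\left(T{\left(146 \right)} - 19633\right) - 15263 = \left(33 - 19633\right) - 15263 = -19600 - 15263 = -34863$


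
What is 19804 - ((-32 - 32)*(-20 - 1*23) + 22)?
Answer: 17030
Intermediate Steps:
19804 - ((-32 - 32)*(-20 - 1*23) + 22) = 19804 - (-64*(-20 - 23) + 22) = 19804 - (-64*(-43) + 22) = 19804 - (2752 + 22) = 19804 - 1*2774 = 19804 - 2774 = 17030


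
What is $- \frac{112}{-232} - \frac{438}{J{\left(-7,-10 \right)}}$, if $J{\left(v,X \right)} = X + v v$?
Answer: $- \frac{4052}{377} \approx -10.748$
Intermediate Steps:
$J{\left(v,X \right)} = X + v^{2}$
$- \frac{112}{-232} - \frac{438}{J{\left(-7,-10 \right)}} = - \frac{112}{-232} - \frac{438}{-10 + \left(-7\right)^{2}} = \left(-112\right) \left(- \frac{1}{232}\right) - \frac{438}{-10 + 49} = \frac{14}{29} - \frac{438}{39} = \frac{14}{29} - \frac{146}{13} = - \frac{4052}{377}$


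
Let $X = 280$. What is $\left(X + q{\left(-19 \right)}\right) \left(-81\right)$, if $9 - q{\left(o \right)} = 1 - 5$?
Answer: $-23733$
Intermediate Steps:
$q{\left(o \right)} = 13$ ($q{\left(o \right)} = 9 - \left(1 - 5\right) = 9 - -4 = 9 + 4 = 13$)
$\left(X + q{\left(-19 \right)}\right) \left(-81\right) = \left(280 + 13\right) \left(-81\right) = 293 \left(-81\right) = -23733$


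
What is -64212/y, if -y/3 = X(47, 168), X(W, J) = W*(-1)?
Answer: -21404/47 ≈ -455.40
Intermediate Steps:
X(W, J) = -W
y = 141 (y = -(-3)*47 = -3*(-47) = 141)
-64212/y = -64212/141 = -64212*1/141 = -21404/47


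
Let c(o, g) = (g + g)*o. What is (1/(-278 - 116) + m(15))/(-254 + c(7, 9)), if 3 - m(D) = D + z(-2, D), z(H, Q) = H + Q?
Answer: 9851/50432 ≈ 0.19533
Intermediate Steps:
c(o, g) = 2*g*o (c(o, g) = (2*g)*o = 2*g*o)
m(D) = 5 - 2*D (m(D) = 3 - (D + (-2 + D)) = 3 - (-2 + 2*D) = 3 + (2 - 2*D) = 5 - 2*D)
(1/(-278 - 116) + m(15))/(-254 + c(7, 9)) = (1/(-278 - 116) + (5 - 2*15))/(-254 + 2*9*7) = (1/(-394) + (5 - 30))/(-254 + 126) = (-1/394 - 25)/(-128) = -9851/394*(-1/128) = 9851/50432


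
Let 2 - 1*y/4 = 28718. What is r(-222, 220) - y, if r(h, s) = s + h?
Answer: 114862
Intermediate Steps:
y = -114864 (y = 8 - 4*28718 = 8 - 114872 = -114864)
r(h, s) = h + s
r(-222, 220) - y = (-222 + 220) - 1*(-114864) = -2 + 114864 = 114862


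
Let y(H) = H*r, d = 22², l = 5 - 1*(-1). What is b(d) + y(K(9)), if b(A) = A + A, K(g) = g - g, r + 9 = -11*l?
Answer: 968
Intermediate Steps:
l = 6 (l = 5 + 1 = 6)
r = -75 (r = -9 - 11*6 = -9 - 66 = -75)
K(g) = 0
d = 484
b(A) = 2*A
y(H) = -75*H (y(H) = H*(-75) = -75*H)
b(d) + y(K(9)) = 2*484 - 75*0 = 968 + 0 = 968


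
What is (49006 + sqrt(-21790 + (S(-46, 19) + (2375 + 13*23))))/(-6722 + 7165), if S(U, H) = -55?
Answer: 49006/443 + I*sqrt(19171)/443 ≈ 110.62 + 0.31255*I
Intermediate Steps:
(49006 + sqrt(-21790 + (S(-46, 19) + (2375 + 13*23))))/(-6722 + 7165) = (49006 + sqrt(-21790 + (-55 + (2375 + 13*23))))/(-6722 + 7165) = (49006 + sqrt(-21790 + (-55 + (2375 + 299))))/443 = (49006 + sqrt(-21790 + (-55 + 2674)))*(1/443) = (49006 + sqrt(-21790 + 2619))*(1/443) = (49006 + sqrt(-19171))*(1/443) = (49006 + I*sqrt(19171))*(1/443) = 49006/443 + I*sqrt(19171)/443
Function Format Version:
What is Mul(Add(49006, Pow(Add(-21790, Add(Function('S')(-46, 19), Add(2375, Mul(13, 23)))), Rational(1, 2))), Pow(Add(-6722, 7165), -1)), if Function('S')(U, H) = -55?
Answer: Add(Rational(49006, 443), Mul(Rational(1, 443), I, Pow(19171, Rational(1, 2)))) ≈ Add(110.62, Mul(0.31255, I))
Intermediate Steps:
Mul(Add(49006, Pow(Add(-21790, Add(Function('S')(-46, 19), Add(2375, Mul(13, 23)))), Rational(1, 2))), Pow(Add(-6722, 7165), -1)) = Mul(Add(49006, Pow(Add(-21790, Add(-55, Add(2375, Mul(13, 23)))), Rational(1, 2))), Pow(Add(-6722, 7165), -1)) = Mul(Add(49006, Pow(Add(-21790, Add(-55, Add(2375, 299))), Rational(1, 2))), Pow(443, -1)) = Mul(Add(49006, Pow(Add(-21790, Add(-55, 2674)), Rational(1, 2))), Rational(1, 443)) = Mul(Add(49006, Pow(Add(-21790, 2619), Rational(1, 2))), Rational(1, 443)) = Mul(Add(49006, Pow(-19171, Rational(1, 2))), Rational(1, 443)) = Mul(Add(49006, Mul(I, Pow(19171, Rational(1, 2)))), Rational(1, 443)) = Add(Rational(49006, 443), Mul(Rational(1, 443), I, Pow(19171, Rational(1, 2))))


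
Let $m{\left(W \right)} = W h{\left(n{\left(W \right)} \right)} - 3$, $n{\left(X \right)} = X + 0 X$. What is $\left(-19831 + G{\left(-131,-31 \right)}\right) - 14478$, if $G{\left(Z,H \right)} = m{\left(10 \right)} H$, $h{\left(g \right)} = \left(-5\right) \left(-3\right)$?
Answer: $-38866$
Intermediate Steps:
$n{\left(X \right)} = X$ ($n{\left(X \right)} = X + 0 = X$)
$h{\left(g \right)} = 15$
$m{\left(W \right)} = -3 + 15 W$ ($m{\left(W \right)} = W 15 - 3 = 15 W - 3 = -3 + 15 W$)
$G{\left(Z,H \right)} = 147 H$ ($G{\left(Z,H \right)} = \left(-3 + 15 \cdot 10\right) H = \left(-3 + 150\right) H = 147 H$)
$\left(-19831 + G{\left(-131,-31 \right)}\right) - 14478 = \left(-19831 + 147 \left(-31\right)\right) - 14478 = \left(-19831 - 4557\right) - 14478 = -24388 - 14478 = -38866$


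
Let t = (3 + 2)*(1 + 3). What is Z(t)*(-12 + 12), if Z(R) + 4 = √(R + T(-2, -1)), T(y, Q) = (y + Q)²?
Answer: 0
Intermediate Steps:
t = 20 (t = 5*4 = 20)
T(y, Q) = (Q + y)²
Z(R) = -4 + √(9 + R) (Z(R) = -4 + √(R + (-1 - 2)²) = -4 + √(R + (-3)²) = -4 + √(R + 9) = -4 + √(9 + R))
Z(t)*(-12 + 12) = (-4 + √(9 + 20))*(-12 + 12) = (-4 + √29)*0 = 0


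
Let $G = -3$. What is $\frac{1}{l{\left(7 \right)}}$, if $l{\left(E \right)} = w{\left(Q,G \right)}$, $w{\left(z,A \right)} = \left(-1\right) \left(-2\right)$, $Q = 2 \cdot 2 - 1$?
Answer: $\frac{1}{2} \approx 0.5$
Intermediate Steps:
$Q = 3$ ($Q = 4 - 1 = 3$)
$w{\left(z,A \right)} = 2$
$l{\left(E \right)} = 2$
$\frac{1}{l{\left(7 \right)}} = \frac{1}{2}$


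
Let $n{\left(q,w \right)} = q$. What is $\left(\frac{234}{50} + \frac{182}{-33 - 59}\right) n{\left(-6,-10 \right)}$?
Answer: $- \frac{9321}{575} \approx -16.21$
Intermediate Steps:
$\left(\frac{234}{50} + \frac{182}{-33 - 59}\right) n{\left(-6,-10 \right)} = \left(\frac{234}{50} + \frac{182}{-33 - 59}\right) \left(-6\right) = \left(234 \cdot \frac{1}{50} + \frac{182}{-92}\right) \left(-6\right) = \left(\frac{117}{25} + 182 \left(- \frac{1}{92}\right)\right) \left(-6\right) = \left(\frac{117}{25} - \frac{91}{46}\right) \left(-6\right) = \frac{3107}{1150} \left(-6\right) = - \frac{9321}{575}$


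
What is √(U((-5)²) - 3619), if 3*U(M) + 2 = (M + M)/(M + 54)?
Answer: I*√22589023/79 ≈ 60.162*I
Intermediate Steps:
U(M) = -⅔ + 2*M/(3*(54 + M)) (U(M) = -⅔ + ((M + M)/(M + 54))/3 = -⅔ + ((2*M)/(54 + M))/3 = -⅔ + (2*M/(54 + M))/3 = -⅔ + 2*M/(3*(54 + M)))
√(U((-5)²) - 3619) = √(-36/(54 + (-5)²) - 3619) = √(-36/(54 + 25) - 3619) = √(-36/79 - 3619) = √(-285937/79) = I*√22589023/79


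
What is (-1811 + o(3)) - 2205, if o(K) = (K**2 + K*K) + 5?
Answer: -3993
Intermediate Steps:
o(K) = 5 + 2*K**2 (o(K) = (K**2 + K**2) + 5 = 2*K**2 + 5 = 5 + 2*K**2)
(-1811 + o(3)) - 2205 = (-1811 + (5 + 2*3**2)) - 2205 = (-1811 + (5 + 2*9)) - 2205 = (-1811 + (5 + 18)) - 2205 = (-1811 + 23) - 2205 = -1788 - 2205 = -3993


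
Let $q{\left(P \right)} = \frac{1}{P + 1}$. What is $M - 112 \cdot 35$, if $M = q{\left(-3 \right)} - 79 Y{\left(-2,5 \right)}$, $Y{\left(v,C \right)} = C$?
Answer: $- \frac{8631}{2} \approx -4315.5$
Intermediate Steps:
$q{\left(P \right)} = \frac{1}{1 + P}$
$M = - \frac{791}{2}$ ($M = \frac{1}{1 - 3} - 395 = \frac{1}{-2} - 395 = - \frac{1}{2} - 395 = - \frac{791}{2} \approx -395.5$)
$M - 112 \cdot 35 = - \frac{791}{2} - 112 \cdot 35 = - \frac{791}{2} - 3920 = - \frac{8631}{2}$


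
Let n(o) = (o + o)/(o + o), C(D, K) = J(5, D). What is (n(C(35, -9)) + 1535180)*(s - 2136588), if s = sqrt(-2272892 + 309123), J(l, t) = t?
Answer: -3280049302428 + 1535181*I*sqrt(1963769) ≈ -3.2801e+12 + 2.1513e+9*I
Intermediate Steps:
C(D, K) = D
n(o) = 1 (n(o) = (2*o)/((2*o)) = (2*o)*(1/(2*o)) = 1)
s = I*sqrt(1963769) (s = sqrt(-1963769) = I*sqrt(1963769) ≈ 1401.3*I)
(n(C(35, -9)) + 1535180)*(s - 2136588) = (1 + 1535180)*(I*sqrt(1963769) - 2136588) = 1535181*(-2136588 + I*sqrt(1963769)) = -3280049302428 + 1535181*I*sqrt(1963769)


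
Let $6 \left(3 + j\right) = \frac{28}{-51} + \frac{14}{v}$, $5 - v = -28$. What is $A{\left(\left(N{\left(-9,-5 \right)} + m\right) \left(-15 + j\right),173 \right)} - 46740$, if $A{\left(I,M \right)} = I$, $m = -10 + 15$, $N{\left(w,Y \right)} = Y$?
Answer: $-46740$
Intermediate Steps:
$v = 33$ ($v = 5 - -28 = 5 + 28 = 33$)
$m = 5$
$j = - \frac{5084}{1683}$ ($j = -3 + \frac{\frac{28}{-51} + \frac{14}{33}}{6} = -3 + \frac{28 \left(- \frac{1}{51}\right) + 14 \cdot \frac{1}{33}}{6} = -3 + \frac{- \frac{28}{51} + \frac{14}{33}}{6} = -3 + \frac{1}{6} \left(- \frac{70}{561}\right) = -3 - \frac{35}{1683} = - \frac{5084}{1683} \approx -3.0208$)
$A{\left(\left(N{\left(-9,-5 \right)} + m\right) \left(-15 + j\right),173 \right)} - 46740 = \left(-5 + 5\right) \left(-15 - \frac{5084}{1683}\right) - 46740 = 0 \left(- \frac{30329}{1683}\right) - 46740 = 0 - 46740 = -46740$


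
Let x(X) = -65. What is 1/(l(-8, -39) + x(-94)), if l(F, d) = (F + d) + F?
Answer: -1/120 ≈ -0.0083333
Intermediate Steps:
l(F, d) = d + 2*F
1/(l(-8, -39) + x(-94)) = 1/((-39 + 2*(-8)) - 65) = 1/((-39 - 16) - 65) = 1/(-55 - 65) = 1/(-120) = -1/120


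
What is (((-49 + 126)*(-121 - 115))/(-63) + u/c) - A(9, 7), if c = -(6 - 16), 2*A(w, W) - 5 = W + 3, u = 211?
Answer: 13592/45 ≈ 302.04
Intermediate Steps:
A(w, W) = 4 + W/2 (A(w, W) = 5/2 + (W + 3)/2 = 5/2 + (3 + W)/2 = 5/2 + (3/2 + W/2) = 4 + W/2)
c = 10 (c = -1*(-10) = 10)
(((-49 + 126)*(-121 - 115))/(-63) + u/c) - A(9, 7) = (((-49 + 126)*(-121 - 115))/(-63) + 211/10) - (4 + (1/2)*7) = ((77*(-236))*(-1/63) + 211*(1/10)) - (4 + 7/2) = (-18172*(-1/63) + 211/10) - 1*15/2 = (2596/9 + 211/10) - 15/2 = 27859/90 - 15/2 = 13592/45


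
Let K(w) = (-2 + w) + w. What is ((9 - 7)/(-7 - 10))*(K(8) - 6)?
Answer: -16/17 ≈ -0.94118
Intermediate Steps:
K(w) = -2 + 2*w
((9 - 7)/(-7 - 10))*(K(8) - 6) = ((9 - 7)/(-7 - 10))*((-2 + 2*8) - 6) = (2/(-17))*((-2 + 16) - 6) = (2*(-1/17))*(14 - 6) = -2/17*8 = -16/17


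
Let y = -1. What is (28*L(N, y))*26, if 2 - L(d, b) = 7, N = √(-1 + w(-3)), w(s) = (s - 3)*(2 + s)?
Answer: -3640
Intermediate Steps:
w(s) = (-3 + s)*(2 + s)
N = √5 (N = √(-1 + (-6 + (-3)² - 1*(-3))) = √(-1 + (-6 + 9 + 3)) = √(-1 + 6) = √5 ≈ 2.2361)
L(d, b) = -5 (L(d, b) = 2 - 1*7 = 2 - 7 = -5)
(28*L(N, y))*26 = (28*(-5))*26 = -140*26 = -3640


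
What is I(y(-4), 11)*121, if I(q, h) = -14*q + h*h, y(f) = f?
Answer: 21417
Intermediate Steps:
I(q, h) = h**2 - 14*q (I(q, h) = -14*q + h**2 = h**2 - 14*q)
I(y(-4), 11)*121 = (11**2 - 14*(-4))*121 = (121 + 56)*121 = 177*121 = 21417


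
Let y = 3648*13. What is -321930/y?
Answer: -53655/7904 ≈ -6.7883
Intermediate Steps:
y = 47424
-321930/y = -321930/47424 = -321930*1/47424 = -53655/7904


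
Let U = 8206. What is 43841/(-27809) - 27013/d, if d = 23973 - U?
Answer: -1442445564/438464503 ≈ -3.2898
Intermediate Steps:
d = 15767 (d = 23973 - 1*8206 = 23973 - 8206 = 15767)
43841/(-27809) - 27013/d = 43841/(-27809) - 27013/15767 = 43841*(-1/27809) - 27013*1/15767 = -43841/27809 - 27013/15767 = -1442445564/438464503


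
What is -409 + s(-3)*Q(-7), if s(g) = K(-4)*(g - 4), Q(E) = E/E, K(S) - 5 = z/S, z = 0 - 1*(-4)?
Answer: -437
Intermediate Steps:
z = 4 (z = 0 + 4 = 4)
K(S) = 5 + 4/S
Q(E) = 1
s(g) = -16 + 4*g (s(g) = (5 + 4/(-4))*(g - 4) = (5 + 4*(-¼))*(-4 + g) = (5 - 1)*(-4 + g) = 4*(-4 + g) = -16 + 4*g)
-409 + s(-3)*Q(-7) = -409 + (-16 + 4*(-3))*1 = -409 + (-16 - 12)*1 = -409 - 28*1 = -409 - 28 = -437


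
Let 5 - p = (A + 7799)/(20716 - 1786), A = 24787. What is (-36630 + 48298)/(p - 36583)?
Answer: -36812540/115409021 ≈ -0.31897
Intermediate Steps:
p = 10344/3155 (p = 5 - (24787 + 7799)/(20716 - 1786) = 5 - 32586/18930 = 5 - 1*5431/3155 = 5 - 5431/3155 = 10344/3155 ≈ 3.2786)
(-36630 + 48298)/(p - 36583) = (-36630 + 48298)/(10344/3155 - 36583) = 11668/(-115409021/3155) = 11668*(-3155/115409021) = -36812540/115409021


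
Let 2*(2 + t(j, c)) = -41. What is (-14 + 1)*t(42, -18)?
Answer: 585/2 ≈ 292.50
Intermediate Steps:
t(j, c) = -45/2 (t(j, c) = -2 + (1/2)*(-41) = -2 - 41/2 = -45/2)
(-14 + 1)*t(42, -18) = (-14 + 1)*(-45/2) = -13*(-45/2) = 585/2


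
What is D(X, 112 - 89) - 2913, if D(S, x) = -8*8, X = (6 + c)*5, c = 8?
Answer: -2977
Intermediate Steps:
X = 70 (X = (6 + 8)*5 = 14*5 = 70)
D(S, x) = -64
D(X, 112 - 89) - 2913 = -64 - 2913 = -2977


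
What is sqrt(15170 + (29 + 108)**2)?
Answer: 9*sqrt(419) ≈ 184.23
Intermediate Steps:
sqrt(15170 + (29 + 108)**2) = sqrt(15170 + 137**2) = sqrt(15170 + 18769) = sqrt(33939) = 9*sqrt(419)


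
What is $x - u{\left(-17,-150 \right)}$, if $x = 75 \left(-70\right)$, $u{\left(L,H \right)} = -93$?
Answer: $-5157$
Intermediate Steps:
$x = -5250$
$x - u{\left(-17,-150 \right)} = -5250 - -93 = -5250 + 93 = -5157$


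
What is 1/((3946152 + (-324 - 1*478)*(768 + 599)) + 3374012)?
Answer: 1/6223830 ≈ 1.6067e-7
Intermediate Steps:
1/((3946152 + (-324 - 1*478)*(768 + 599)) + 3374012) = 1/((3946152 + (-324 - 478)*1367) + 3374012) = 1/((3946152 - 802*1367) + 3374012) = 1/((3946152 - 1096334) + 3374012) = 1/(2849818 + 3374012) = 1/6223830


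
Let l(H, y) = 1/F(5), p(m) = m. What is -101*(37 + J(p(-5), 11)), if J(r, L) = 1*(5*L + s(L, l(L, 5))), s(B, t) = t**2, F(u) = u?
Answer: -232401/25 ≈ -9296.0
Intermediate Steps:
l(H, y) = 1/5
J(r, L) = 1/25 + 5*L (J(r, L) = 1*(5*L + (1/5)**2) = 1*(5*L + 1/25) = 1*(1/25 + 5*L) = 1/25 + 5*L)
-101*(37 + J(p(-5), 11)) = -101*(37 + (1/25 + 5*11)) = -101*(37 + (1/25 + 55)) = -101*(37 + 1376/25) = -101*2301/25 = -232401/25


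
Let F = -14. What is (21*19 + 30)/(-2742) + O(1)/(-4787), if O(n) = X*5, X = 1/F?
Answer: -2394751/15313613 ≈ -0.15638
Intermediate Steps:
X = -1/14 (X = 1/(-14) = -1/14 ≈ -0.071429)
O(n) = -5/14 (O(n) = -1/14*5 = -5/14)
(21*19 + 30)/(-2742) + O(1)/(-4787) = (21*19 + 30)/(-2742) - 5/14/(-4787) = (399 + 30)*(-1/2742) - 5/14*(-1/4787) = 429*(-1/2742) + 5/67018 = -143/914 + 5/67018 = -2394751/15313613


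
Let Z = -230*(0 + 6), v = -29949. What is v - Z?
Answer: -28569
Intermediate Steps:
Z = -1380 (Z = -230*6 = -1380)
v - Z = -29949 - 1*(-1380) = -29949 + 1380 = -28569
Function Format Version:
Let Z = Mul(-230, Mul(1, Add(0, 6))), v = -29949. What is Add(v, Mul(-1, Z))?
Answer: -28569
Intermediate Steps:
Z = -1380 (Z = Mul(-230, Mul(1, 6)) = Mul(-230, 6) = -1380)
Add(v, Mul(-1, Z)) = Add(-29949, Mul(-1, -1380)) = Add(-29949, 1380) = -28569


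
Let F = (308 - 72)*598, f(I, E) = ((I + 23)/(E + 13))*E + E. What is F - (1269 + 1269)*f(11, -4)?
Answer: 189632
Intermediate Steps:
f(I, E) = E + E*(23 + I)/(13 + E) (f(I, E) = ((23 + I)/(13 + E))*E + E = E*(23 + I)/(13 + E) + E = E + E*(23 + I)/(13 + E))
F = 141128 (F = 236*598 = 141128)
F - (1269 + 1269)*f(11, -4) = 141128 - (1269 + 1269)*(-4*(36 - 4 + 11)/(13 - 4)) = 141128 - 2538*(-4*43/9) = 141128 - 2538*(-4*⅑*43) = 141128 - 2538*(-172)/9 = 141128 - 1*(-48504) = 141128 + 48504 = 189632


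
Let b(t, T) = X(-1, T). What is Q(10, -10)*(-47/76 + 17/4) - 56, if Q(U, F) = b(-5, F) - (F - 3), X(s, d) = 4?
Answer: 109/19 ≈ 5.7368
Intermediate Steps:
b(t, T) = 4
Q(U, F) = 7 - F (Q(U, F) = 4 - (F - 3) = 4 - (-3 + F) = 4 + (3 - F) = 7 - F)
Q(10, -10)*(-47/76 + 17/4) - 56 = (7 - 1*(-10))*(-47/76 + 17/4) - 56 = (7 + 10)*(-47*1/76 + 17*(1/4)) - 56 = 17*(-47/76 + 17/4) - 56 = 17*(69/19) - 56 = 1173/19 - 56 = 109/19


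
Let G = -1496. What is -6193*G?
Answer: 9264728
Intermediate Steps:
-6193*G = -6193*(-1496) = 9264728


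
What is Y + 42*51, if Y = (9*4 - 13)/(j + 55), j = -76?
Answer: 44959/21 ≈ 2140.9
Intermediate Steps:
Y = -23/21 (Y = (9*4 - 13)/(-76 + 55) = (36 - 13)/(-21) = 23*(-1/21) = -23/21 ≈ -1.0952)
Y + 42*51 = -23/21 + 42*51 = -23/21 + 2142 = 44959/21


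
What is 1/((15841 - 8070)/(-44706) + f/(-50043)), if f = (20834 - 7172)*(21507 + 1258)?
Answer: -745740786/4634881565911 ≈ -0.00016090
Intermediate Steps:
f = 311015430 (f = 13662*22765 = 311015430)
1/((15841 - 8070)/(-44706) + f/(-50043)) = 1/((15841 - 8070)/(-44706) + 311015430/(-50043)) = 1/(7771*(-1/44706) + 311015430*(-1/50043)) = 1/(-7771/44706 - 103671810/16681) = 1/(-4634881565911/745740786) = -745740786/4634881565911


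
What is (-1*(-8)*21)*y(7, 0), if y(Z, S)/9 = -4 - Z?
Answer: -16632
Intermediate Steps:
y(Z, S) = -36 - 9*Z (y(Z, S) = 9*(-4 - Z) = -36 - 9*Z)
(-1*(-8)*21)*y(7, 0) = (-1*(-8)*21)*(-36 - 9*7) = (8*21)*(-36 - 63) = 168*(-99) = -16632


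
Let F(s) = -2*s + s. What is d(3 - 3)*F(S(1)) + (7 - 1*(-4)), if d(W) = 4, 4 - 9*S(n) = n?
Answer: 29/3 ≈ 9.6667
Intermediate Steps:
S(n) = 4/9 - n/9
F(s) = -s
d(3 - 3)*F(S(1)) + (7 - 1*(-4)) = 4*(-(4/9 - 1/9*1)) + (7 - 1*(-4)) = 4*(-(4/9 - 1/9)) + (7 + 4) = 4*(-1*1/3) + 11 = 4*(-1/3) + 11 = -4/3 + 11 = 29/3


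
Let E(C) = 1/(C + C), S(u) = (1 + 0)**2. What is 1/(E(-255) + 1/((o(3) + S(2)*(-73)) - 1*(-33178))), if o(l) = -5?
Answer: -1688100/3259 ≈ -517.98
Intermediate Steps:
S(u) = 1 (S(u) = 1**2 = 1)
E(C) = 1/(2*C)
1/(E(-255) + 1/((o(3) + S(2)*(-73)) - 1*(-33178))) = 1/((1/2)/(-255) + 1/((-5 + 1*(-73)) - 1*(-33178))) = 1/((1/2)*(-1/255) + 1/((-5 - 73) + 33178)) = 1/(-1/510 + 1/(-78 + 33178)) = 1/(-1/510 + 1/33100) = 1/(-3259/1688100) = -1688100/3259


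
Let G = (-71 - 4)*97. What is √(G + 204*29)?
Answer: 3*I*√151 ≈ 36.865*I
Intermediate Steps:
G = -7275 (G = -75*97 = -7275)
√(G + 204*29) = √(-7275 + 204*29) = √(-7275 + 5916) = √(-1359) = 3*I*√151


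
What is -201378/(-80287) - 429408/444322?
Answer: 27500397810/17836640207 ≈ 1.5418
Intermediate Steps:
-201378/(-80287) - 429408/444322 = -201378*(-1/80287) - 429408*1/444322 = 201378/80287 - 214704/222161 = 27500397810/17836640207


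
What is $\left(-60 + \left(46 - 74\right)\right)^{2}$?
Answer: $7744$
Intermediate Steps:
$\left(-60 + \left(46 - 74\right)\right)^{2} = \left(-60 - 28\right)^{2} = \left(-88\right)^{2} = 7744$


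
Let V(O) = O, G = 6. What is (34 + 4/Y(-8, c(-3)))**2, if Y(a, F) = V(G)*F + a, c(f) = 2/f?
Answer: 10201/9 ≈ 1133.4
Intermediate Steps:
Y(a, F) = a + 6*F (Y(a, F) = 6*F + a = a + 6*F)
(34 + 4/Y(-8, c(-3)))**2 = (34 + 4/(-8 + 6*(2/(-3))))**2 = (34 + 4/(-8 + 6*(2*(-1/3))))**2 = (34 + 4/(-8 + 6*(-2/3)))**2 = (34 + 4/(-8 - 4))**2 = (34 + 4/(-12))**2 = (34 + 4*(-1/12))**2 = (34 - 1/3)**2 = (101/3)**2 = 10201/9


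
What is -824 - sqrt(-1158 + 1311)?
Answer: -824 - 3*sqrt(17) ≈ -836.37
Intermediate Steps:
-824 - sqrt(-1158 + 1311) = -824 - sqrt(153) = -824 - 3*sqrt(17)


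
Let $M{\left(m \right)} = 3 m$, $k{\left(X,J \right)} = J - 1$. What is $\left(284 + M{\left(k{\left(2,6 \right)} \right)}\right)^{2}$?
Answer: $89401$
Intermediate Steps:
$k{\left(X,J \right)} = -1 + J$ ($k{\left(X,J \right)} = J - 1 = -1 + J$)
$\left(284 + M{\left(k{\left(2,6 \right)} \right)}\right)^{2} = \left(284 + 3 \left(-1 + 6\right)\right)^{2} = \left(284 + 3 \cdot 5\right)^{2} = \left(284 + 15\right)^{2} = 299^{2} = 89401$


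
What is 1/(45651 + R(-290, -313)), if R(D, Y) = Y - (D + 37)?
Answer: 1/45591 ≈ 2.1934e-5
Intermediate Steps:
R(D, Y) = -37 + Y - D (R(D, Y) = Y - (37 + D) = Y + (-37 - D) = -37 + Y - D)
1/(45651 + R(-290, -313)) = 1/(45651 + (-37 - 313 - 1*(-290))) = 1/(45651 + (-37 - 313 + 290)) = 1/(45651 - 60) = 1/45591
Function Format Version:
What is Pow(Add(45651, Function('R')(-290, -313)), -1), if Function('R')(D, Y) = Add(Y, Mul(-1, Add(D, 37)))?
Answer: Rational(1, 45591) ≈ 2.1934e-5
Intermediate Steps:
Function('R')(D, Y) = Add(-37, Y, Mul(-1, D)) (Function('R')(D, Y) = Add(Y, Mul(-1, Add(37, D))) = Add(Y, Add(-37, Mul(-1, D))) = Add(-37, Y, Mul(-1, D)))
Pow(Add(45651, Function('R')(-290, -313)), -1) = Pow(Add(45651, Add(-37, -313, Mul(-1, -290))), -1) = Pow(Add(45651, Add(-37, -313, 290)), -1) = Pow(Add(45651, -60), -1) = Pow(45591, -1) = Rational(1, 45591)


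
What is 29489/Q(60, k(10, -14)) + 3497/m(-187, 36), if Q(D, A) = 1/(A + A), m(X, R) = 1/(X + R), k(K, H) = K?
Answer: 61733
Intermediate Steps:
m(X, R) = 1/(R + X)
Q(D, A) = 1/(2*A)
29489/Q(60, k(10, -14)) + 3497/m(-187, 36) = 29489/(((½)/10)) + 3497/(1/(36 - 187)) = 29489/(((½)*(⅒))) + 3497/(1/(-151)) = 29489/(1/20) + 3497/(-1/151) = 29489*20 + 3497*(-151) = 589780 - 528047 = 61733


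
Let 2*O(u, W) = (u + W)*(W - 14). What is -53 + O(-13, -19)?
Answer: 475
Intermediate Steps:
O(u, W) = (-14 + W)*(W + u)/2 (O(u, W) = ((u + W)*(W - 14))/2 = ((W + u)*(-14 + W))/2 = ((-14 + W)*(W + u))/2 = (-14 + W)*(W + u)/2)
-53 + O(-13, -19) = -53 + ((1/2)*(-19)**2 - 7*(-19) - 7*(-13) + (1/2)*(-19)*(-13)) = -53 + ((1/2)*361 + 133 + 91 + 247/2) = -53 + (361/2 + 133 + 91 + 247/2) = -53 + 528 = 475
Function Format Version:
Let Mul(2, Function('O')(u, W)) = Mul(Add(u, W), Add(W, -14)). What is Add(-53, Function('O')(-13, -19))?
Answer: 475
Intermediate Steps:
Function('O')(u, W) = Mul(Rational(1, 2), Add(-14, W), Add(W, u)) (Function('O')(u, W) = Mul(Rational(1, 2), Mul(Add(u, W), Add(W, -14))) = Mul(Rational(1, 2), Mul(Add(W, u), Add(-14, W))) = Mul(Rational(1, 2), Mul(Add(-14, W), Add(W, u))) = Mul(Rational(1, 2), Add(-14, W), Add(W, u)))
Add(-53, Function('O')(-13, -19)) = Add(-53, Add(Mul(Rational(1, 2), Pow(-19, 2)), Mul(-7, -19), Mul(-7, -13), Mul(Rational(1, 2), -19, -13))) = Add(-53, Add(Mul(Rational(1, 2), 361), 133, 91, Rational(247, 2))) = Add(-53, Add(Rational(361, 2), 133, 91, Rational(247, 2))) = Add(-53, 528) = 475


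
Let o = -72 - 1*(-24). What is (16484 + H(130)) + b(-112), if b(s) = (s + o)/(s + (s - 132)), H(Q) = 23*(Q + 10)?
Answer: 1753696/89 ≈ 19704.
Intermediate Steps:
o = -48 (o = -72 + 24 = -48)
H(Q) = 230 + 23*Q (H(Q) = 23*(10 + Q) = 230 + 23*Q)
b(s) = (-48 + s)/(-132 + 2*s) (b(s) = (s - 48)/(s + (s - 132)) = (-48 + s)/(s + (-132 + s)) = (-48 + s)/(-132 + 2*s))
(16484 + H(130)) + b(-112) = (16484 + (230 + 23*130)) + (-48 - 112)/(2*(-66 - 112)) = (16484 + (230 + 2990)) + (½)*(-160)/(-178) = (16484 + 3220) + (½)*(-1/178)*(-160) = 19704 + 40/89 = 1753696/89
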